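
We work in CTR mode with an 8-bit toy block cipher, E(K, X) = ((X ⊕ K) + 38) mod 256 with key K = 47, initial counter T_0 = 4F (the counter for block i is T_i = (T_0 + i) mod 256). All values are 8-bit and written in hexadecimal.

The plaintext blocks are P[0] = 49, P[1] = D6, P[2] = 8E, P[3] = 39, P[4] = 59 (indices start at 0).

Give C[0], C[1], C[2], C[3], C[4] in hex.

C[0] = 09, C[1] = 99, C[2] = C0, C[3] = 74, C[4] = 15

CTR encryption: S_i = E(K, T_i) where T_i is the counter for block i; C_i = P_i ⊕ S_i.
C[0]: T = 4F, S = E(K, T) = 40; 49 ⊕ 40 = 09.
C[1]: T = 50, S = E(K, T) = 4F; D6 ⊕ 4F = 99.
C[2]: T = 51, S = E(K, T) = 4E; 8E ⊕ 4E = C0.
C[3]: T = 52, S = E(K, T) = 4D; 39 ⊕ 4D = 74.
C[4]: T = 53, S = E(K, T) = 4C; 59 ⊕ 4C = 15.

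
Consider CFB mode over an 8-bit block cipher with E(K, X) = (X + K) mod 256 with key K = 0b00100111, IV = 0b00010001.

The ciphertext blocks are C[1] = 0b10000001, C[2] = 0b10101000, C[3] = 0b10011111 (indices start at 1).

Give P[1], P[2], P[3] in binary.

CFB decryption: P_i = C_i ⊕ E(K, C_{i−1}), with C_{0} = IV.
P[1]: E(K, 0b00010001) = 0b00111000; 0b10000001 ⊕ 0b00111000 = 0b10111001.
P[2]: E(K, 0b10000001) = 0b10101000; 0b10101000 ⊕ 0b10101000 = 0b00000000.
P[3]: E(K, 0b10101000) = 0b11001111; 0b10011111 ⊕ 0b11001111 = 0b01010000.

P[1] = 0b10111001, P[2] = 0b00000000, P[3] = 0b01010000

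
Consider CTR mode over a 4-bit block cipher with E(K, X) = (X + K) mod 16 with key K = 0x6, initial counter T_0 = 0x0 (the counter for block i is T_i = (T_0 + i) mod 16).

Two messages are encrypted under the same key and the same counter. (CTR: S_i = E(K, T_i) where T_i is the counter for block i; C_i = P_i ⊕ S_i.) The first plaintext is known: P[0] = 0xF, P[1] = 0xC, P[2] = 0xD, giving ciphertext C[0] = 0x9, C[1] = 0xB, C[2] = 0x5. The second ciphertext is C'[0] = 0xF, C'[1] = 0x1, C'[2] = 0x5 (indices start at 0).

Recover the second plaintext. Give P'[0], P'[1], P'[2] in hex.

P'[0] = 0x9, P'[1] = 0x6, P'[2] = 0xD

In CTR with a reused counter, both messages share the same keystream S_i, so C_i ⊕ C'_i = P_i ⊕ P'_i and thus P'_i = P_i ⊕ C_i ⊕ C'_i.
P'[0]: 0xF ⊕ 0x9 ⊕ 0xF = 0x9.
P'[1]: 0xC ⊕ 0xB ⊕ 0x1 = 0x6.
P'[2]: 0xD ⊕ 0x5 ⊕ 0x5 = 0xD.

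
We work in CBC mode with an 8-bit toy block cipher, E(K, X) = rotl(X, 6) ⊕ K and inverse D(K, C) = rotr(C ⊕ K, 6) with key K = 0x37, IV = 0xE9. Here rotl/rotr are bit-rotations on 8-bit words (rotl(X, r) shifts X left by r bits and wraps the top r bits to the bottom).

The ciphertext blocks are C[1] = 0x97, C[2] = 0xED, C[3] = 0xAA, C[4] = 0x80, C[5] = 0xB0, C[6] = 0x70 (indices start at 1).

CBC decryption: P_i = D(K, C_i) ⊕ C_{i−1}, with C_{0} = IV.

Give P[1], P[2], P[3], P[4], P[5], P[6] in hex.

P[1] = 0x6B, P[2] = 0xFC, P[3] = 0x9B, P[4] = 0x74, P[5] = 0x9E, P[6] = 0xAD

P[1]: D(K, 0x97) = 0x82; 0x82 ⊕ 0xE9 = 0x6B.
P[2]: D(K, 0xED) = 0x6B; 0x6B ⊕ 0x97 = 0xFC.
P[3]: D(K, 0xAA) = 0x76; 0x76 ⊕ 0xED = 0x9B.
P[4]: D(K, 0x80) = 0xDE; 0xDE ⊕ 0xAA = 0x74.
P[5]: D(K, 0xB0) = 0x1E; 0x1E ⊕ 0x80 = 0x9E.
P[6]: D(K, 0x70) = 0x1D; 0x1D ⊕ 0xB0 = 0xAD.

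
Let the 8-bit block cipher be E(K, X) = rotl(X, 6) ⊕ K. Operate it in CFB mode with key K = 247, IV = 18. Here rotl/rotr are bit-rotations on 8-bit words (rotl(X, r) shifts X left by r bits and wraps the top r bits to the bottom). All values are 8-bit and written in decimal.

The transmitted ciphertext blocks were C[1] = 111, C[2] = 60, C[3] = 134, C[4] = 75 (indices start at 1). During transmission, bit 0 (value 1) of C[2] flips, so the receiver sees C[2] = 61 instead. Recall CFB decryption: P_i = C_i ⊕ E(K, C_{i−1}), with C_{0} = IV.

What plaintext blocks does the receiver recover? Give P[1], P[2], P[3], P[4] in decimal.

P[1] = 28, P[2] = 17, P[3] = 62, P[4] = 29

Only C[2] changed, to 61. In CFB, a change in C_i flips the same bit in P_i and garbles P_{i+1}. Decrypting the received ciphertext:
P[1]: E(K, 18) = 115; 111 ⊕ 115 = 28.
P[2]: E(K, 111) = 44; 61 ⊕ 44 = 17.
P[3]: E(K, 61) = 184; 134 ⊕ 184 = 62.
P[4]: E(K, 134) = 86; 75 ⊕ 86 = 29.
Blocks that differ from the original plaintext: P[2], P[3].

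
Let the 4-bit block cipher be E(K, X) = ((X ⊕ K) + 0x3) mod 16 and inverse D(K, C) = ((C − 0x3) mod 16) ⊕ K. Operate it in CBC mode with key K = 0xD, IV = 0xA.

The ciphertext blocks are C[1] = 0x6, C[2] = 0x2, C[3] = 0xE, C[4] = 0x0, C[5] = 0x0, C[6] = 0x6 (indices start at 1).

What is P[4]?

P[4] = 0xE

CBC decryption: P_i = D(K, C_i) ⊕ C_{i−1}, with C_{0} = IV.
P[4]: D(K, 0x0) = 0x0; 0x0 ⊕ 0xE = 0xE.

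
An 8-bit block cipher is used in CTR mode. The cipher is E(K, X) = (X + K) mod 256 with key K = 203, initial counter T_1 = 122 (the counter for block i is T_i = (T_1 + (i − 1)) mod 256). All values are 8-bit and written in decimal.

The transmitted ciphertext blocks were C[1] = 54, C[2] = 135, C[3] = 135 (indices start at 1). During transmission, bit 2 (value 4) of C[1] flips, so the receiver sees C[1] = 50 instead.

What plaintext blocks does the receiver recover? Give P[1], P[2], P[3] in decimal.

P[1] = 119, P[2] = 193, P[3] = 192

CTR decryption: S_i = E(K, T_i) where T_i is the counter for block i; P_i = C_i ⊕ S_i.
Only C[1] changed, to 50. In CTR, a change in C_i flips the same bit in P_i only; the keystream is unaffected. Decrypting the received ciphertext:
P[1]: T = 122, S = E(K, T) = 69; 50 ⊕ 69 = 119.
P[2]: T = 123, S = E(K, T) = 70; 135 ⊕ 70 = 193.
P[3]: T = 124, S = E(K, T) = 71; 135 ⊕ 71 = 192.
Blocks that differ from the original plaintext: P[1].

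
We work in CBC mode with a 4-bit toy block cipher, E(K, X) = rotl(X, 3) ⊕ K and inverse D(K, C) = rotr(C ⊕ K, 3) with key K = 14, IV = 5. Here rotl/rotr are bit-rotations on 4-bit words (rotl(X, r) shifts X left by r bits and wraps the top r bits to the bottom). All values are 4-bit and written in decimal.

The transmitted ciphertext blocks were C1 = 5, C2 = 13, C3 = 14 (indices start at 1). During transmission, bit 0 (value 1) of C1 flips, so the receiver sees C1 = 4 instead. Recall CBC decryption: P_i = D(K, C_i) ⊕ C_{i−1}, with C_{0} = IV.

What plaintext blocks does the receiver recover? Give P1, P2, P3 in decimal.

Only C1 changed, to 4. In CBC, a change in C_i garbles P_i and flips the same bit in P_{i+1}. Decrypting the received ciphertext:
P1: D(K, 4) = 5; 5 ⊕ 5 = 0.
P2: D(K, 13) = 6; 6 ⊕ 4 = 2.
P3: D(K, 14) = 0; 0 ⊕ 13 = 13.
Blocks that differ from the original plaintext: P1, P2.

P1 = 0, P2 = 2, P3 = 13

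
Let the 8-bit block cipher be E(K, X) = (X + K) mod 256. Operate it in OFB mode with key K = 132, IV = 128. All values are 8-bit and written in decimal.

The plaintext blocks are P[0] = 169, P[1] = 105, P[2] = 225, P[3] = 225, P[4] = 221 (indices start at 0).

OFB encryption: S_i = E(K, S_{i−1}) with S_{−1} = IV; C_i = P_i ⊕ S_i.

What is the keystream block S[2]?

C[0]: S = E(K, 128) = 4; 169 ⊕ 4 = 173.
C[1]: S = E(K, 4) = 136; 105 ⊕ 136 = 225.
C[2]: S = E(K, 136) = 12; 225 ⊕ 12 = 237.
So S[2] = 12.

12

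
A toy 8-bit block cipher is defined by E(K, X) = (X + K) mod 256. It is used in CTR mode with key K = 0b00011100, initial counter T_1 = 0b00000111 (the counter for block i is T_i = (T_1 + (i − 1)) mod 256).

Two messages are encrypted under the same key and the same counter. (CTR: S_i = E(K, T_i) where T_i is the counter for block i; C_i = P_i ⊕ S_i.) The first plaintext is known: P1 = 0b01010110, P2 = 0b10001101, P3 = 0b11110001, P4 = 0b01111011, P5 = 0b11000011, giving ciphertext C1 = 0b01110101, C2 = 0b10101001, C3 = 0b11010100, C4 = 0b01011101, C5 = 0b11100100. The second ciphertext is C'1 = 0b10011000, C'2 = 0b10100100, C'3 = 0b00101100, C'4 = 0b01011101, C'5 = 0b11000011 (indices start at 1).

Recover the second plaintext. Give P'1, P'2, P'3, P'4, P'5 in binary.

P'1 = 0b10111011, P'2 = 0b10000000, P'3 = 0b00001001, P'4 = 0b01111011, P'5 = 0b11100100

In CTR with a reused counter, both messages share the same keystream S_i, so C_i ⊕ C'_i = P_i ⊕ P'_i and thus P'_i = P_i ⊕ C_i ⊕ C'_i.
P'1: 0b01010110 ⊕ 0b01110101 ⊕ 0b10011000 = 0b10111011.
P'2: 0b10001101 ⊕ 0b10101001 ⊕ 0b10100100 = 0b10000000.
P'3: 0b11110001 ⊕ 0b11010100 ⊕ 0b00101100 = 0b00001001.
P'4: 0b01111011 ⊕ 0b01011101 ⊕ 0b01011101 = 0b01111011.
P'5: 0b11000011 ⊕ 0b11100100 ⊕ 0b11000011 = 0b11100100.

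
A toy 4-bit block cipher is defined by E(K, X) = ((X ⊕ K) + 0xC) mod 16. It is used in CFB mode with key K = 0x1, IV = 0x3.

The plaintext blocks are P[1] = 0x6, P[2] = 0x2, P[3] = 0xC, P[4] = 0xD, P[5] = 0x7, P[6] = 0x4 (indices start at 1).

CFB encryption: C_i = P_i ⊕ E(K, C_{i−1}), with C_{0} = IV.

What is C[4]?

C[1]: E(K, 0x3) = 0xE; 0x6 ⊕ 0xE = 0x8.
C[2]: E(K, 0x8) = 0x5; 0x2 ⊕ 0x5 = 0x7.
C[3]: E(K, 0x7) = 0x2; 0xC ⊕ 0x2 = 0xE.
C[4]: E(K, 0xE) = 0xB; 0xD ⊕ 0xB = 0x6.

C[4] = 0x6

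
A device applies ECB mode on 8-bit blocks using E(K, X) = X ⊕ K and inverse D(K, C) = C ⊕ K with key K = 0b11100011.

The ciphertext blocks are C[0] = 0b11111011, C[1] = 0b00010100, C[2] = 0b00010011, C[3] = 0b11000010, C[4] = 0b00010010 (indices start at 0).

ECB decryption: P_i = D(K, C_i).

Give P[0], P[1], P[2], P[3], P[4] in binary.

P[0] = 0b00011000, P[1] = 0b11110111, P[2] = 0b11110000, P[3] = 0b00100001, P[4] = 0b11110001

P[0]: D(K, 0b11111011) = 0b00011000.
P[1]: D(K, 0b00010100) = 0b11110111.
P[2]: D(K, 0b00010011) = 0b11110000.
P[3]: D(K, 0b11000010) = 0b00100001.
P[4]: D(K, 0b00010010) = 0b11110001.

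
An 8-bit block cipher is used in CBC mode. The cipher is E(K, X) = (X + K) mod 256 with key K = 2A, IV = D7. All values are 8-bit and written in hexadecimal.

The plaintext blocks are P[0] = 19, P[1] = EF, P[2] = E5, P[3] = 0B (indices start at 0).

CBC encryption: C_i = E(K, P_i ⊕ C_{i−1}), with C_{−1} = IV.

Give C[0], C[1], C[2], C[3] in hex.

C[0] = F8, C[1] = 41, C[2] = CE, C[3] = EF

C[0]: P[0] ⊕ D7 = CE; E(K, CE) = F8.
C[1]: P[1] ⊕ F8 = 17; E(K, 17) = 41.
C[2]: P[2] ⊕ 41 = A4; E(K, A4) = CE.
C[3]: P[3] ⊕ CE = C5; E(K, C5) = EF.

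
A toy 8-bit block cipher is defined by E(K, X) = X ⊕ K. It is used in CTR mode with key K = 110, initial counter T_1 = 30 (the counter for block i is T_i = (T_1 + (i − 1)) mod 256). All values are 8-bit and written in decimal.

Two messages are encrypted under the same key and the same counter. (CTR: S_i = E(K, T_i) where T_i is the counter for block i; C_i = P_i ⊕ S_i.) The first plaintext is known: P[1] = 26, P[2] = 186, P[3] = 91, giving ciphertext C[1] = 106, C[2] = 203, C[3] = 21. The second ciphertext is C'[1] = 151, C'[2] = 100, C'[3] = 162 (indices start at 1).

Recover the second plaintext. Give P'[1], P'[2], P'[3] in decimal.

P'[1] = 231, P'[2] = 21, P'[3] = 236

In CTR with a reused counter, both messages share the same keystream S_i, so C_i ⊕ C'_i = P_i ⊕ P'_i and thus P'_i = P_i ⊕ C_i ⊕ C'_i.
P'[1]: 26 ⊕ 106 ⊕ 151 = 231.
P'[2]: 186 ⊕ 203 ⊕ 100 = 21.
P'[3]: 91 ⊕ 21 ⊕ 162 = 236.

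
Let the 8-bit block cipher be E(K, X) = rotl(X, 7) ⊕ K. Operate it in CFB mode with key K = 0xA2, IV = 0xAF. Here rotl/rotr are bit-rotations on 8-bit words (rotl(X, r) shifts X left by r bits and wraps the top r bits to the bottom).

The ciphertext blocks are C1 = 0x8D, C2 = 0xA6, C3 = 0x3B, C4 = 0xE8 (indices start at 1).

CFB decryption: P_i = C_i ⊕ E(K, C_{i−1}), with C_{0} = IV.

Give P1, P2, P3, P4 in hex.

P1 = 0xF8, P2 = 0xC2, P3 = 0xCA, P4 = 0xD7

P1: E(K, 0xAF) = 0x75; 0x8D ⊕ 0x75 = 0xF8.
P2: E(K, 0x8D) = 0x64; 0xA6 ⊕ 0x64 = 0xC2.
P3: E(K, 0xA6) = 0xF1; 0x3B ⊕ 0xF1 = 0xCA.
P4: E(K, 0x3B) = 0x3F; 0xE8 ⊕ 0x3F = 0xD7.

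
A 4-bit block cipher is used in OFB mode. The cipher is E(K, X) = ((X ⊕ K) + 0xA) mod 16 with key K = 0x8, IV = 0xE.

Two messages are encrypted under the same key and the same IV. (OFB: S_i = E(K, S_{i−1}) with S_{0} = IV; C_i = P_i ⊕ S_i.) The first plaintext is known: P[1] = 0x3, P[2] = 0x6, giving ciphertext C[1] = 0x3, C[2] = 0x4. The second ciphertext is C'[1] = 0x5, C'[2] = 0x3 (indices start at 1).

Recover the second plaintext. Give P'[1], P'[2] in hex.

In OFB with a reused IV, both messages share the same keystream S_i, so C_i ⊕ C'_i = P_i ⊕ P'_i and thus P'_i = P_i ⊕ C_i ⊕ C'_i.
P'[1]: 0x3 ⊕ 0x3 ⊕ 0x5 = 0x5.
P'[2]: 0x6 ⊕ 0x4 ⊕ 0x3 = 0x1.

P'[1] = 0x5, P'[2] = 0x1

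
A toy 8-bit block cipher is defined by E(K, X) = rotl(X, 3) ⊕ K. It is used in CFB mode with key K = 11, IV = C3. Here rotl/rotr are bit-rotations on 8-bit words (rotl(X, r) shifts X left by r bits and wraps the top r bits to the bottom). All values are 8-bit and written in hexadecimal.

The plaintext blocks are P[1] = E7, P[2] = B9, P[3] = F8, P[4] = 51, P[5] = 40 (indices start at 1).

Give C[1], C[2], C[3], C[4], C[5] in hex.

CFB encryption: C_i = P_i ⊕ E(K, C_{i−1}), with C_{0} = IV.
C[1]: E(K, C3) = 0F; E7 ⊕ 0F = E8.
C[2]: E(K, E8) = 56; B9 ⊕ 56 = EF.
C[3]: E(K, EF) = 6E; F8 ⊕ 6E = 96.
C[4]: E(K, 96) = A5; 51 ⊕ A5 = F4.
C[5]: E(K, F4) = B6; 40 ⊕ B6 = F6.

C[1] = E8, C[2] = EF, C[3] = 96, C[4] = F4, C[5] = F6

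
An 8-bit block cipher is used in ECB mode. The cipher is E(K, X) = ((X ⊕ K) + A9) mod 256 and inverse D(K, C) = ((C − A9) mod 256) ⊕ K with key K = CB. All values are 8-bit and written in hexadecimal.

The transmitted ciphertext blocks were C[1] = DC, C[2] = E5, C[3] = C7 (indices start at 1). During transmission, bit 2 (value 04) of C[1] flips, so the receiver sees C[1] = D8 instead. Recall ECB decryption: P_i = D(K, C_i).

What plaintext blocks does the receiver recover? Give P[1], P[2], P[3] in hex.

Only C[1] changed, to D8. In ECB, a change in C_i affects only P_i. Decrypting the received ciphertext:
P[1]: D(K, D8) = E4.
P[2]: D(K, E5) = F7.
P[3]: D(K, C7) = D5.
Blocks that differ from the original plaintext: P[1].

P[1] = E4, P[2] = F7, P[3] = D5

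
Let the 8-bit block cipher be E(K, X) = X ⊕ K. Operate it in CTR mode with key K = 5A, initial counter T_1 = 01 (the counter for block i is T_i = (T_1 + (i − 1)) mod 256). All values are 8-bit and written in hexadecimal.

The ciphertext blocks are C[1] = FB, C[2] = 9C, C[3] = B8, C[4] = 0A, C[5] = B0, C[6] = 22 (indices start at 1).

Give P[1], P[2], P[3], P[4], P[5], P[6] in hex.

P[1] = A0, P[2] = C4, P[3] = E1, P[4] = 54, P[5] = EF, P[6] = 7E

CTR decryption: S_i = E(K, T_i) where T_i is the counter for block i; P_i = C_i ⊕ S_i.
P[1]: T = 01, S = E(K, T) = 5B; FB ⊕ 5B = A0.
P[2]: T = 02, S = E(K, T) = 58; 9C ⊕ 58 = C4.
P[3]: T = 03, S = E(K, T) = 59; B8 ⊕ 59 = E1.
P[4]: T = 04, S = E(K, T) = 5E; 0A ⊕ 5E = 54.
P[5]: T = 05, S = E(K, T) = 5F; B0 ⊕ 5F = EF.
P[6]: T = 06, S = E(K, T) = 5C; 22 ⊕ 5C = 7E.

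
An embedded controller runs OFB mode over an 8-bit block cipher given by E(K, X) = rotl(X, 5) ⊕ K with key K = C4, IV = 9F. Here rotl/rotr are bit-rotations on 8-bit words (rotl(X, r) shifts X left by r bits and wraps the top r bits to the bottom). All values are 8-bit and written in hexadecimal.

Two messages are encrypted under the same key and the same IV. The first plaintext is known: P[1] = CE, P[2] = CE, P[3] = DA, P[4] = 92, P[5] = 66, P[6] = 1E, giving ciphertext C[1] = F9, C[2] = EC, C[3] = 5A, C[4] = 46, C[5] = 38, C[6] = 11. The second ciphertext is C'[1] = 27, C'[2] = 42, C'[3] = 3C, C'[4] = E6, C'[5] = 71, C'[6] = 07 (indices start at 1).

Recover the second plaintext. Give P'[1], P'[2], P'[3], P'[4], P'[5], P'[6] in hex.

In OFB with a reused IV, both messages share the same keystream S_i, so C_i ⊕ C'_i = P_i ⊕ P'_i and thus P'_i = P_i ⊕ C_i ⊕ C'_i.
P'[1]: CE ⊕ F9 ⊕ 27 = 10.
P'[2]: CE ⊕ EC ⊕ 42 = 60.
P'[3]: DA ⊕ 5A ⊕ 3C = BC.
P'[4]: 92 ⊕ 46 ⊕ E6 = 32.
P'[5]: 66 ⊕ 38 ⊕ 71 = 2F.
P'[6]: 1E ⊕ 11 ⊕ 07 = 08.

P'[1] = 10, P'[2] = 60, P'[3] = BC, P'[4] = 32, P'[5] = 2F, P'[6] = 08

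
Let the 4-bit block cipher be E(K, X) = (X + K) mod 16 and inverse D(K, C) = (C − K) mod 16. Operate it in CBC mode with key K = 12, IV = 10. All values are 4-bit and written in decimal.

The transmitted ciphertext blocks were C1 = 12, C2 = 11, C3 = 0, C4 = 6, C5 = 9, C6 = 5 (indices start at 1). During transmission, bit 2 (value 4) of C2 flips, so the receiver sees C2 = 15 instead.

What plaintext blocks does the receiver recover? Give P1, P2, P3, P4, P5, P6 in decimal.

CBC decryption: P_i = D(K, C_i) ⊕ C_{i−1}, with C_{0} = IV.
Only C2 changed, to 15. In CBC, a change in C_i garbles P_i and flips the same bit in P_{i+1}. Decrypting the received ciphertext:
P1: D(K, 12) = 0; 0 ⊕ 10 = 10.
P2: D(K, 15) = 3; 3 ⊕ 12 = 15.
P3: D(K, 0) = 4; 4 ⊕ 15 = 11.
P4: D(K, 6) = 10; 10 ⊕ 0 = 10.
P5: D(K, 9) = 13; 13 ⊕ 6 = 11.
P6: D(K, 5) = 9; 9 ⊕ 9 = 0.
Blocks that differ from the original plaintext: P2, P3.

P1 = 10, P2 = 15, P3 = 11, P4 = 10, P5 = 11, P6 = 0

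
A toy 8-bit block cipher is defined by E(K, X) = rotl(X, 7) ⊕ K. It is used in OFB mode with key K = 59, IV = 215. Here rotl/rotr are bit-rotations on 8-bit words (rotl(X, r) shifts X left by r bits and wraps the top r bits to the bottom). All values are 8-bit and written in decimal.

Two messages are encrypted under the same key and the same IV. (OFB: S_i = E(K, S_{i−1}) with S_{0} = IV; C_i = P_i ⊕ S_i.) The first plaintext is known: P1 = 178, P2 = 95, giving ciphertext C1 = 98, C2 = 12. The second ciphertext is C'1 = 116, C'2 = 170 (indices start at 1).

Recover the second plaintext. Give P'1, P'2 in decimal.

In OFB with a reused IV, both messages share the same keystream S_i, so C_i ⊕ C'_i = P_i ⊕ P'_i and thus P'_i = P_i ⊕ C_i ⊕ C'_i.
P'1: 178 ⊕ 98 ⊕ 116 = 164.
P'2: 95 ⊕ 12 ⊕ 170 = 249.

P'1 = 164, P'2 = 249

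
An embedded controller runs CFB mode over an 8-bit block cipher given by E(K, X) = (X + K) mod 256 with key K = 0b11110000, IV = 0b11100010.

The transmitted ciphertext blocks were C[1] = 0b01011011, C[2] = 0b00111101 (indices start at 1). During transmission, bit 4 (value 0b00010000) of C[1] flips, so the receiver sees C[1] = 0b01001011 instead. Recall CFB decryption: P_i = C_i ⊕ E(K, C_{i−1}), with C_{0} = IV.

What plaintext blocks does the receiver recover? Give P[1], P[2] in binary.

P[1] = 0b10011001, P[2] = 0b00000110

Only C[1] changed, to 0b01001011. In CFB, a change in C_i flips the same bit in P_i and garbles P_{i+1}. Decrypting the received ciphertext:
P[1]: E(K, 0b11100010) = 0b11010010; 0b01001011 ⊕ 0b11010010 = 0b10011001.
P[2]: E(K, 0b01001011) = 0b00111011; 0b00111101 ⊕ 0b00111011 = 0b00000110.
Blocks that differ from the original plaintext: P[1], P[2].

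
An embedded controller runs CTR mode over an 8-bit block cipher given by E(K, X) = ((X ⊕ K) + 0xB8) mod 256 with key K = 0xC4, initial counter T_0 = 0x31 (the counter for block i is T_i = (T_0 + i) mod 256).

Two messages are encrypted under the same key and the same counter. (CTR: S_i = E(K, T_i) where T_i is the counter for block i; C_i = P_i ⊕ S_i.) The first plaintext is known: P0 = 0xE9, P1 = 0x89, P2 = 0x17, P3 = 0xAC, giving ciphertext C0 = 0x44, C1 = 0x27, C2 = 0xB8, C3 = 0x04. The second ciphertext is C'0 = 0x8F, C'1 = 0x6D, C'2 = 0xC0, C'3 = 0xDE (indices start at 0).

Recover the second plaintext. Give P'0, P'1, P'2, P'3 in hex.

P'0 = 0x22, P'1 = 0xC3, P'2 = 0x6F, P'3 = 0x76

In CTR with a reused counter, both messages share the same keystream S_i, so C_i ⊕ C'_i = P_i ⊕ P'_i and thus P'_i = P_i ⊕ C_i ⊕ C'_i.
P'0: 0xE9 ⊕ 0x44 ⊕ 0x8F = 0x22.
P'1: 0x89 ⊕ 0x27 ⊕ 0x6D = 0xC3.
P'2: 0x17 ⊕ 0xB8 ⊕ 0xC0 = 0x6F.
P'3: 0xAC ⊕ 0x04 ⊕ 0xDE = 0x76.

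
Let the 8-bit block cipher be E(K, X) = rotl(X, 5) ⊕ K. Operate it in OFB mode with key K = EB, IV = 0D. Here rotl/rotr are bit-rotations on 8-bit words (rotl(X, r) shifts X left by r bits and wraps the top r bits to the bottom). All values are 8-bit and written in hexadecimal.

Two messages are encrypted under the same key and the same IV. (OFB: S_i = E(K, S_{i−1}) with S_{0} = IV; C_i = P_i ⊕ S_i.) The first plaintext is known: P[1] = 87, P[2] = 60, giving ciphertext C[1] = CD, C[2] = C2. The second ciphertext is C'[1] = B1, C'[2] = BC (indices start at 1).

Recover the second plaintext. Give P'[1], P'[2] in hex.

P'[1] = FB, P'[2] = 1E

In OFB with a reused IV, both messages share the same keystream S_i, so C_i ⊕ C'_i = P_i ⊕ P'_i and thus P'_i = P_i ⊕ C_i ⊕ C'_i.
P'[1]: 87 ⊕ CD ⊕ B1 = FB.
P'[2]: 60 ⊕ C2 ⊕ BC = 1E.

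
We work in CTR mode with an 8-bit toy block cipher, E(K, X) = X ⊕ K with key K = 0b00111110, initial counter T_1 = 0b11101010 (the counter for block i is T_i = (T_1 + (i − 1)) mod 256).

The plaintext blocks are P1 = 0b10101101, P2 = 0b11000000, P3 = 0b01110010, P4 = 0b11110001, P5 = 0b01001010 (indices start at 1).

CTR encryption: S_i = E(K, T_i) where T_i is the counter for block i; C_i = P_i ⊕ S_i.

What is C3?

C3 = 0b10100000

C1: T = 0b11101010, S = E(K, T) = 0b11010100; 0b10101101 ⊕ 0b11010100 = 0b01111001.
C2: T = 0b11101011, S = E(K, T) = 0b11010101; 0b11000000 ⊕ 0b11010101 = 0b00010101.
C3: T = 0b11101100, S = E(K, T) = 0b11010010; 0b01110010 ⊕ 0b11010010 = 0b10100000.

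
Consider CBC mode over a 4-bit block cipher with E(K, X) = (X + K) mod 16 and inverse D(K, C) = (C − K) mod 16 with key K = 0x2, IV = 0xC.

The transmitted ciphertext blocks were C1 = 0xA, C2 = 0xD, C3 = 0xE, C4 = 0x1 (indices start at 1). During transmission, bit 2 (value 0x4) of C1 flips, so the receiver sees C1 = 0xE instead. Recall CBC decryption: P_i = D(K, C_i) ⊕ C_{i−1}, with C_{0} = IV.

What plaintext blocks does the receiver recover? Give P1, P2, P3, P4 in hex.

Only C1 changed, to 0xE. In CBC, a change in C_i garbles P_i and flips the same bit in P_{i+1}. Decrypting the received ciphertext:
P1: D(K, 0xE) = 0xC; 0xC ⊕ 0xC = 0x0.
P2: D(K, 0xD) = 0xB; 0xB ⊕ 0xE = 0x5.
P3: D(K, 0xE) = 0xC; 0xC ⊕ 0xD = 0x1.
P4: D(K, 0x1) = 0xF; 0xF ⊕ 0xE = 0x1.
Blocks that differ from the original plaintext: P1, P2.

P1 = 0x0, P2 = 0x5, P3 = 0x1, P4 = 0x1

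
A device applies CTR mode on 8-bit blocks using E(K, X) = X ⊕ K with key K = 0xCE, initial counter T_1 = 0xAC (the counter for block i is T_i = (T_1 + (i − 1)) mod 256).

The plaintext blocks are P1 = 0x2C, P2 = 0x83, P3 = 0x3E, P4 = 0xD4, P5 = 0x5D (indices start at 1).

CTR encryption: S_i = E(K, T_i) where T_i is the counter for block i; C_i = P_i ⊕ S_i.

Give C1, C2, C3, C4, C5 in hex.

C1: T = 0xAC, S = E(K, T) = 0x62; 0x2C ⊕ 0x62 = 0x4E.
C2: T = 0xAD, S = E(K, T) = 0x63; 0x83 ⊕ 0x63 = 0xE0.
C3: T = 0xAE, S = E(K, T) = 0x60; 0x3E ⊕ 0x60 = 0x5E.
C4: T = 0xAF, S = E(K, T) = 0x61; 0xD4 ⊕ 0x61 = 0xB5.
C5: T = 0xB0, S = E(K, T) = 0x7E; 0x5D ⊕ 0x7E = 0x23.

C1 = 0x4E, C2 = 0xE0, C3 = 0x5E, C4 = 0xB5, C5 = 0x23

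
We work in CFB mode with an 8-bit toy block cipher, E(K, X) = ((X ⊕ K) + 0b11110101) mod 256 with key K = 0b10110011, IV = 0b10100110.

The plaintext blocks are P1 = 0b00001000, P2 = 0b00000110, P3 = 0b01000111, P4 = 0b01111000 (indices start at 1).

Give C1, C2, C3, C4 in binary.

C1 = 0b00000010, C2 = 0b10100000, C3 = 0b01001111, C4 = 0b10001001

CFB encryption: C_i = P_i ⊕ E(K, C_{i−1}), with C_{0} = IV.
C1: E(K, 0b10100110) = 0b00001010; 0b00001000 ⊕ 0b00001010 = 0b00000010.
C2: E(K, 0b00000010) = 0b10100110; 0b00000110 ⊕ 0b10100110 = 0b10100000.
C3: E(K, 0b10100000) = 0b00001000; 0b01000111 ⊕ 0b00001000 = 0b01001111.
C4: E(K, 0b01001111) = 0b11110001; 0b01111000 ⊕ 0b11110001 = 0b10001001.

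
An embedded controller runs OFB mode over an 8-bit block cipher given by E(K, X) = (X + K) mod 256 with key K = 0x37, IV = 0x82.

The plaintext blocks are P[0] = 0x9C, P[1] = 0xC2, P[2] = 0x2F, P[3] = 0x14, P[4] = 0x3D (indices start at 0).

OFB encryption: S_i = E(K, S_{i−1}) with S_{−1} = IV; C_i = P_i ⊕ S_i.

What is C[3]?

C[0]: S = E(K, 0x82) = 0xB9; 0x9C ⊕ 0xB9 = 0x25.
C[1]: S = E(K, 0xB9) = 0xF0; 0xC2 ⊕ 0xF0 = 0x32.
C[2]: S = E(K, 0xF0) = 0x27; 0x2F ⊕ 0x27 = 0x08.
C[3]: S = E(K, 0x27) = 0x5E; 0x14 ⊕ 0x5E = 0x4A.

C[3] = 0x4A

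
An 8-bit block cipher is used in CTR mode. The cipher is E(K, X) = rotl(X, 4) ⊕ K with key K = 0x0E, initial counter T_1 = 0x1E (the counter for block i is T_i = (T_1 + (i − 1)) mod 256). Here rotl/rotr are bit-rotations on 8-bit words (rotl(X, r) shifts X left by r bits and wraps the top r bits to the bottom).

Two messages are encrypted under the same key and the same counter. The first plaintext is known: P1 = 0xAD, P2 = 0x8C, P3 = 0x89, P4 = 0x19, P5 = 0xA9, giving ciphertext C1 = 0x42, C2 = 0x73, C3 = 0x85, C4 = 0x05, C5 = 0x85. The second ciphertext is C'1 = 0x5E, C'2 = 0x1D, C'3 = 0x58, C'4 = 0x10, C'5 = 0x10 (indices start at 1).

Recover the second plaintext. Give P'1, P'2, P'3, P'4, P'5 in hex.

P'1 = 0xB1, P'2 = 0xE2, P'3 = 0x54, P'4 = 0x0C, P'5 = 0x3C

In CTR with a reused counter, both messages share the same keystream S_i, so C_i ⊕ C'_i = P_i ⊕ P'_i and thus P'_i = P_i ⊕ C_i ⊕ C'_i.
P'1: 0xAD ⊕ 0x42 ⊕ 0x5E = 0xB1.
P'2: 0x8C ⊕ 0x73 ⊕ 0x1D = 0xE2.
P'3: 0x89 ⊕ 0x85 ⊕ 0x58 = 0x54.
P'4: 0x19 ⊕ 0x05 ⊕ 0x10 = 0x0C.
P'5: 0xA9 ⊕ 0x85 ⊕ 0x10 = 0x3C.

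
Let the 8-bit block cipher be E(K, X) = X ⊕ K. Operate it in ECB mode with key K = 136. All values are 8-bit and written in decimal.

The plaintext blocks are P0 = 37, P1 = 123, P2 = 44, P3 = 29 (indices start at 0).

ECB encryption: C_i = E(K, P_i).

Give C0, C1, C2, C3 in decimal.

C0 = 173, C1 = 243, C2 = 164, C3 = 149

C0: E(K, 37) = 173.
C1: E(K, 123) = 243.
C2: E(K, 44) = 164.
C3: E(K, 29) = 149.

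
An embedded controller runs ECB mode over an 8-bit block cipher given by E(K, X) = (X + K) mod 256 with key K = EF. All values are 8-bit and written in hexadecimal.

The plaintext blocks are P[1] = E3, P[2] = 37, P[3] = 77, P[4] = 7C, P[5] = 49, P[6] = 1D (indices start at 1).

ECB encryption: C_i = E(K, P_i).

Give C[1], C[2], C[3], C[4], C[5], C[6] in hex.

C[1]: E(K, E3) = D2.
C[2]: E(K, 37) = 26.
C[3]: E(K, 77) = 66.
C[4]: E(K, 7C) = 6B.
C[5]: E(K, 49) = 38.
C[6]: E(K, 1D) = 0C.

C[1] = D2, C[2] = 26, C[3] = 66, C[4] = 6B, C[5] = 38, C[6] = 0C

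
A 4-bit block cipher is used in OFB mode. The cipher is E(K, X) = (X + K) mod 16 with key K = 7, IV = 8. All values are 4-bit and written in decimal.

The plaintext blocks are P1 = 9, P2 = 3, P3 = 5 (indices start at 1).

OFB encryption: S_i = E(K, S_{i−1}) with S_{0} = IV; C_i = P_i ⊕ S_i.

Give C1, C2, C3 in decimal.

C1: S = E(K, 8) = 15; 9 ⊕ 15 = 6.
C2: S = E(K, 15) = 6; 3 ⊕ 6 = 5.
C3: S = E(K, 6) = 13; 5 ⊕ 13 = 8.

C1 = 6, C2 = 5, C3 = 8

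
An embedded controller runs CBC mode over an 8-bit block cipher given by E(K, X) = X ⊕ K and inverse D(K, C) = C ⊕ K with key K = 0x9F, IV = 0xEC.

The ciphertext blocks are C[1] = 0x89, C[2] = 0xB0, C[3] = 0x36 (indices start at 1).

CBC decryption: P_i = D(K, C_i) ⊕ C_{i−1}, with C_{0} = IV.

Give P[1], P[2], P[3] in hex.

P[1] = 0xFA, P[2] = 0xA6, P[3] = 0x19

P[1]: D(K, 0x89) = 0x16; 0x16 ⊕ 0xEC = 0xFA.
P[2]: D(K, 0xB0) = 0x2F; 0x2F ⊕ 0x89 = 0xA6.
P[3]: D(K, 0x36) = 0xA9; 0xA9 ⊕ 0xB0 = 0x19.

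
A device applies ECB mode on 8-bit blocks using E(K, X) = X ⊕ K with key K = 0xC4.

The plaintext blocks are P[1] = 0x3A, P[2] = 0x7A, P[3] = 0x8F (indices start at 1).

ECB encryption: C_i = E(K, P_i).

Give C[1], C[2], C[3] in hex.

C[1]: E(K, 0x3A) = 0xFE.
C[2]: E(K, 0x7A) = 0xBE.
C[3]: E(K, 0x8F) = 0x4B.

C[1] = 0xFE, C[2] = 0xBE, C[3] = 0x4B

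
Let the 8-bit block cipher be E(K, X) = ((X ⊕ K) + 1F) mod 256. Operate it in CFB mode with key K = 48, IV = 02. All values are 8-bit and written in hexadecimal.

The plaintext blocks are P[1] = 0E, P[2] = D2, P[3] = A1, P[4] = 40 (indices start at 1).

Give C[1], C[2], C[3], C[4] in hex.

C[1] = 67, C[2] = 9C, C[3] = 52, C[4] = 79

CFB encryption: C_i = P_i ⊕ E(K, C_{i−1}), with C_{0} = IV.
C[1]: E(K, 02) = 69; 0E ⊕ 69 = 67.
C[2]: E(K, 67) = 4E; D2 ⊕ 4E = 9C.
C[3]: E(K, 9C) = F3; A1 ⊕ F3 = 52.
C[4]: E(K, 52) = 39; 40 ⊕ 39 = 79.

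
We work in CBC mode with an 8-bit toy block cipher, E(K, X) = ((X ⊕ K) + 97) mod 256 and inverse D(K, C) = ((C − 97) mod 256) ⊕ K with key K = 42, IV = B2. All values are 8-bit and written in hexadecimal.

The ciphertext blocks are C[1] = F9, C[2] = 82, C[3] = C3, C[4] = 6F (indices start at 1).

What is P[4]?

P[4] = 59

CBC decryption: P_i = D(K, C_i) ⊕ C_{i−1}, with C_{0} = IV.
P[4]: D(K, 6F) = 9A; 9A ⊕ C3 = 59.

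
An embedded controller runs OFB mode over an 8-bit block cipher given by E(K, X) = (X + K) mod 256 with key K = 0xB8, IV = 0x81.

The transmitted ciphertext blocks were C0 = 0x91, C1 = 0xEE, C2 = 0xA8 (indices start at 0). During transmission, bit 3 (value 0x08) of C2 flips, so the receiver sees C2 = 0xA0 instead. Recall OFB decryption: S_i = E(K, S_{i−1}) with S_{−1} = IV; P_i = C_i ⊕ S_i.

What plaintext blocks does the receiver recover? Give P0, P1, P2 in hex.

P0 = 0xA8, P1 = 0x1F, P2 = 0x09

Only C2 changed, to 0xA0. In OFB, a change in C_i flips the same bit in P_i only; the keystream is unaffected. Decrypting the received ciphertext:
P0: S = E(K, 0x81) = 0x39; 0x91 ⊕ 0x39 = 0xA8.
P1: S = E(K, 0x39) = 0xF1; 0xEE ⊕ 0xF1 = 0x1F.
P2: S = E(K, 0xF1) = 0xA9; 0xA0 ⊕ 0xA9 = 0x09.
Blocks that differ from the original plaintext: P2.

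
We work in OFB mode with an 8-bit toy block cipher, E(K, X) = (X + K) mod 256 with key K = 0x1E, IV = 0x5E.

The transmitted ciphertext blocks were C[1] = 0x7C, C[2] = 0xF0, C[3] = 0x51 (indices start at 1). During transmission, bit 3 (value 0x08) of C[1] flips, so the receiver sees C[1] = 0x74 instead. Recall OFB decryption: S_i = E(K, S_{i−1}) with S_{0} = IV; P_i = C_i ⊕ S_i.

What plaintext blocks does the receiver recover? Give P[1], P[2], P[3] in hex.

P[1] = 0x08, P[2] = 0x6A, P[3] = 0xE9

Only C[1] changed, to 0x74. In OFB, a change in C_i flips the same bit in P_i only; the keystream is unaffected. Decrypting the received ciphertext:
P[1]: S = E(K, 0x5E) = 0x7C; 0x74 ⊕ 0x7C = 0x08.
P[2]: S = E(K, 0x7C) = 0x9A; 0xF0 ⊕ 0x9A = 0x6A.
P[3]: S = E(K, 0x9A) = 0xB8; 0x51 ⊕ 0xB8 = 0xE9.
Blocks that differ from the original plaintext: P[1].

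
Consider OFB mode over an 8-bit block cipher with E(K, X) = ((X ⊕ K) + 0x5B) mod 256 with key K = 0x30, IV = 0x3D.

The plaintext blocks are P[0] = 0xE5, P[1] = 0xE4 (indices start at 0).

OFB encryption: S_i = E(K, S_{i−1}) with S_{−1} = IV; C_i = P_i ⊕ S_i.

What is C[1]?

C[1] = 0x57

C[0]: S = E(K, 0x3D) = 0x68; 0xE5 ⊕ 0x68 = 0x8D.
C[1]: S = E(K, 0x68) = 0xB3; 0xE4 ⊕ 0xB3 = 0x57.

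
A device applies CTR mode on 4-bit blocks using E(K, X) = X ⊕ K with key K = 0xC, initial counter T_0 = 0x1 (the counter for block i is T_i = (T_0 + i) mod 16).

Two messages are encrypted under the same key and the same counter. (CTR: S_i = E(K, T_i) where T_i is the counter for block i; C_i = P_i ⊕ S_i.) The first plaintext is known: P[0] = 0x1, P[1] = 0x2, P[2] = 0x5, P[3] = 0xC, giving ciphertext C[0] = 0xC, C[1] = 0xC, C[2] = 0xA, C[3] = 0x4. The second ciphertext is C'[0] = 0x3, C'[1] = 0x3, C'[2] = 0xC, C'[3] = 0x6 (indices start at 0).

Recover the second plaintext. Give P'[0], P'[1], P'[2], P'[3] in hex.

In CTR with a reused counter, both messages share the same keystream S_i, so C_i ⊕ C'_i = P_i ⊕ P'_i and thus P'_i = P_i ⊕ C_i ⊕ C'_i.
P'[0]: 0x1 ⊕ 0xC ⊕ 0x3 = 0xE.
P'[1]: 0x2 ⊕ 0xC ⊕ 0x3 = 0xD.
P'[2]: 0x5 ⊕ 0xA ⊕ 0xC = 0x3.
P'[3]: 0xC ⊕ 0x4 ⊕ 0x6 = 0xE.

P'[0] = 0xE, P'[1] = 0xD, P'[2] = 0x3, P'[3] = 0xE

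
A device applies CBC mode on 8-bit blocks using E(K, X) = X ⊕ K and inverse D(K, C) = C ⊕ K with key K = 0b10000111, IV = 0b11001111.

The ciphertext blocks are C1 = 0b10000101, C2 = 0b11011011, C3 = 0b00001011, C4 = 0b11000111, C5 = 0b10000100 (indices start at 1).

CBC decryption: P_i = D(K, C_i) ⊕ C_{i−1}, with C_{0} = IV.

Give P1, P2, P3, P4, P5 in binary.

P1 = 0b11001101, P2 = 0b11011001, P3 = 0b01010111, P4 = 0b01001011, P5 = 0b11000100

P1: D(K, 0b10000101) = 0b00000010; 0b00000010 ⊕ 0b11001111 = 0b11001101.
P2: D(K, 0b11011011) = 0b01011100; 0b01011100 ⊕ 0b10000101 = 0b11011001.
P3: D(K, 0b00001011) = 0b10001100; 0b10001100 ⊕ 0b11011011 = 0b01010111.
P4: D(K, 0b11000111) = 0b01000000; 0b01000000 ⊕ 0b00001011 = 0b01001011.
P5: D(K, 0b10000100) = 0b00000011; 0b00000011 ⊕ 0b11000111 = 0b11000100.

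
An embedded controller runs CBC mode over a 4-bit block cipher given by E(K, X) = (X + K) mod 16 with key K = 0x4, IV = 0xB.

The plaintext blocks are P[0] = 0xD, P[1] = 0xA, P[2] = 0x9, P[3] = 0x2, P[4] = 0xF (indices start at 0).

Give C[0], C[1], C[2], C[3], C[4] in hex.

C[0] = 0xA, C[1] = 0x4, C[2] = 0x1, C[3] = 0x7, C[4] = 0xC

CBC encryption: C_i = E(K, P_i ⊕ C_{i−1}), with C_{−1} = IV.
C[0]: P[0] ⊕ 0xB = 0x6; E(K, 0x6) = 0xA.
C[1]: P[1] ⊕ 0xA = 0x0; E(K, 0x0) = 0x4.
C[2]: P[2] ⊕ 0x4 = 0xD; E(K, 0xD) = 0x1.
C[3]: P[3] ⊕ 0x1 = 0x3; E(K, 0x3) = 0x7.
C[4]: P[4] ⊕ 0x7 = 0x8; E(K, 0x8) = 0xC.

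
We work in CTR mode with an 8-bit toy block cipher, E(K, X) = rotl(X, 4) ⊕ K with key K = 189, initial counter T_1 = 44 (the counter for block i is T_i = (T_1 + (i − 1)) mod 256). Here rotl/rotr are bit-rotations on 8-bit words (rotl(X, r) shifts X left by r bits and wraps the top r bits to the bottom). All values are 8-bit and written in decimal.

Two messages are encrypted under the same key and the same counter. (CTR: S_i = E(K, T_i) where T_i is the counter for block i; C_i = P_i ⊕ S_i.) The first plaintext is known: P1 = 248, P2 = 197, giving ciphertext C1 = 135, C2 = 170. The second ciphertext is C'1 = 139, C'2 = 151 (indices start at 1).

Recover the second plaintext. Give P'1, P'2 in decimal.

In CTR with a reused counter, both messages share the same keystream S_i, so C_i ⊕ C'_i = P_i ⊕ P'_i and thus P'_i = P_i ⊕ C_i ⊕ C'_i.
P'1: 248 ⊕ 135 ⊕ 139 = 244.
P'2: 197 ⊕ 170 ⊕ 151 = 248.

P'1 = 244, P'2 = 248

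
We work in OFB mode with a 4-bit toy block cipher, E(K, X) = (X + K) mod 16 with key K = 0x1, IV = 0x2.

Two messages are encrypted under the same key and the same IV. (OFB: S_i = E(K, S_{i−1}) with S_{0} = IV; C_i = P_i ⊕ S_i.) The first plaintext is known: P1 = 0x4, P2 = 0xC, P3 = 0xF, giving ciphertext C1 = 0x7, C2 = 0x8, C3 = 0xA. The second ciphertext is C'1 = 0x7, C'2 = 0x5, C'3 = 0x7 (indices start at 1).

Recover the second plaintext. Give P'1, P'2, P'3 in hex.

In OFB with a reused IV, both messages share the same keystream S_i, so C_i ⊕ C'_i = P_i ⊕ P'_i and thus P'_i = P_i ⊕ C_i ⊕ C'_i.
P'1: 0x4 ⊕ 0x7 ⊕ 0x7 = 0x4.
P'2: 0xC ⊕ 0x8 ⊕ 0x5 = 0x1.
P'3: 0xF ⊕ 0xA ⊕ 0x7 = 0x2.

P'1 = 0x4, P'2 = 0x1, P'3 = 0x2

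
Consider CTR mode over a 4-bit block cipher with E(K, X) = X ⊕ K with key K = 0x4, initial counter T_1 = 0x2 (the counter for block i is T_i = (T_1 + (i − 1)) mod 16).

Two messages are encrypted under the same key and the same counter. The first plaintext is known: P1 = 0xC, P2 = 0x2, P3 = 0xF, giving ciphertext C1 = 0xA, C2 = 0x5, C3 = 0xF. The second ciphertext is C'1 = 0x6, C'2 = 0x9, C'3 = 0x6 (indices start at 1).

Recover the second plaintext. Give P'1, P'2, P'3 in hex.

In CTR with a reused counter, both messages share the same keystream S_i, so C_i ⊕ C'_i = P_i ⊕ P'_i and thus P'_i = P_i ⊕ C_i ⊕ C'_i.
P'1: 0xC ⊕ 0xA ⊕ 0x6 = 0x0.
P'2: 0x2 ⊕ 0x5 ⊕ 0x9 = 0xE.
P'3: 0xF ⊕ 0xF ⊕ 0x6 = 0x6.

P'1 = 0x0, P'2 = 0xE, P'3 = 0x6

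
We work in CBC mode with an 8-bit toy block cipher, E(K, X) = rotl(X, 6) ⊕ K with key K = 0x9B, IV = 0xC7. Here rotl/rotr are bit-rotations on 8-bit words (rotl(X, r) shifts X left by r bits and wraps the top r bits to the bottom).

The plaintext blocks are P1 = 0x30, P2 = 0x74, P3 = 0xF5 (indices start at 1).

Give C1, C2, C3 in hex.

C1 = 0x66, C2 = 0x1F, C3 = 0x21

CBC encryption: C_i = E(K, P_i ⊕ C_{i−1}), with C_{0} = IV.
C1: P1 ⊕ 0xC7 = 0xF7; E(K, 0xF7) = 0x66.
C2: P2 ⊕ 0x66 = 0x12; E(K, 0x12) = 0x1F.
C3: P3 ⊕ 0x1F = 0xEA; E(K, 0xEA) = 0x21.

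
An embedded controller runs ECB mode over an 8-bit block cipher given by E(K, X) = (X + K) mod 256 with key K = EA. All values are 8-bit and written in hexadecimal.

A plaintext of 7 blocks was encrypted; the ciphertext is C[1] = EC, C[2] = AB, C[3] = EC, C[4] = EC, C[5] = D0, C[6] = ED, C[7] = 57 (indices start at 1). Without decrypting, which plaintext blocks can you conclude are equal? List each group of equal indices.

ECB encrypts each block independently with the same key, so equal ciphertext blocks imply equal plaintext blocks.
C[1] = C[3] = C[4] = EC, so P[1] = P[3] = P[4].

P[1] = P[3] = P[4]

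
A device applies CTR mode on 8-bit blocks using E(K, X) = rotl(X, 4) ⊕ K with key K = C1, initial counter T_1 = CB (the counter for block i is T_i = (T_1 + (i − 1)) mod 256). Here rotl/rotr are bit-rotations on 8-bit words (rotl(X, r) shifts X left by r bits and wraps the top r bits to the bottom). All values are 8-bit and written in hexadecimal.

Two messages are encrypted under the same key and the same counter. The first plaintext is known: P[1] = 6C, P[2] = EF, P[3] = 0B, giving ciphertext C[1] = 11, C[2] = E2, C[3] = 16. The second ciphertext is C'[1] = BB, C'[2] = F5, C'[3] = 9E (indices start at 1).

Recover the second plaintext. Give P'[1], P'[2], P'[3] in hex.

P'[1] = C6, P'[2] = F8, P'[3] = 83

In CTR with a reused counter, both messages share the same keystream S_i, so C_i ⊕ C'_i = P_i ⊕ P'_i and thus P'_i = P_i ⊕ C_i ⊕ C'_i.
P'[1]: 6C ⊕ 11 ⊕ BB = C6.
P'[2]: EF ⊕ E2 ⊕ F5 = F8.
P'[3]: 0B ⊕ 16 ⊕ 9E = 83.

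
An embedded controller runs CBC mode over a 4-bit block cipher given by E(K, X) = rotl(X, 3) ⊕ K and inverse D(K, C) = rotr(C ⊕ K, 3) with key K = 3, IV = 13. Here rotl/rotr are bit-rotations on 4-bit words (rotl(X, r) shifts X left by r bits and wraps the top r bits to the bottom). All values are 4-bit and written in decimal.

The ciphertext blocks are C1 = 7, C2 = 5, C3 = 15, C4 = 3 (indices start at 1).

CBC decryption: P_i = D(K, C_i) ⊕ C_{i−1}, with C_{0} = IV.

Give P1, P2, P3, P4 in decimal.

P1 = 5, P2 = 11, P3 = 12, P4 = 15

P1: D(K, 7) = 8; 8 ⊕ 13 = 5.
P2: D(K, 5) = 12; 12 ⊕ 7 = 11.
P3: D(K, 15) = 9; 9 ⊕ 5 = 12.
P4: D(K, 3) = 0; 0 ⊕ 15 = 15.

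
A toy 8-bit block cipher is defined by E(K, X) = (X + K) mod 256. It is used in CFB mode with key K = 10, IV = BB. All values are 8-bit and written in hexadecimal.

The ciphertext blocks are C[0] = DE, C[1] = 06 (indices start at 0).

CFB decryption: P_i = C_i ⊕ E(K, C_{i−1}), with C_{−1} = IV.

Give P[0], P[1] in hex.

P[0]: E(K, BB) = CB; DE ⊕ CB = 15.
P[1]: E(K, DE) = EE; 06 ⊕ EE = E8.

P[0] = 15, P[1] = E8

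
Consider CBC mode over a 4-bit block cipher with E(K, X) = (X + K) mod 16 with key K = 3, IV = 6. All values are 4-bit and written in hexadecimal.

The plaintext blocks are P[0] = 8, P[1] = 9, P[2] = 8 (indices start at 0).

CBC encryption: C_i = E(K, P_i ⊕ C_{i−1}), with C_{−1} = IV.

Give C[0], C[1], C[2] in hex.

C[0]: P[0] ⊕ 6 = E; E(K, E) = 1.
C[1]: P[1] ⊕ 1 = 8; E(K, 8) = B.
C[2]: P[2] ⊕ B = 3; E(K, 3) = 6.

C[0] = 1, C[1] = B, C[2] = 6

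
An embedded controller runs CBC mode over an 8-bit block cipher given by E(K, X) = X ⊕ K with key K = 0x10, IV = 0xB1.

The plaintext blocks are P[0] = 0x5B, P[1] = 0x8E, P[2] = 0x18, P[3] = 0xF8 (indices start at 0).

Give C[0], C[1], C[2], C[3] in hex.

CBC encryption: C_i = E(K, P_i ⊕ C_{i−1}), with C_{−1} = IV.
C[0]: P[0] ⊕ 0xB1 = 0xEA; E(K, 0xEA) = 0xFA.
C[1]: P[1] ⊕ 0xFA = 0x74; E(K, 0x74) = 0x64.
C[2]: P[2] ⊕ 0x64 = 0x7C; E(K, 0x7C) = 0x6C.
C[3]: P[3] ⊕ 0x6C = 0x94; E(K, 0x94) = 0x84.

C[0] = 0xFA, C[1] = 0x64, C[2] = 0x6C, C[3] = 0x84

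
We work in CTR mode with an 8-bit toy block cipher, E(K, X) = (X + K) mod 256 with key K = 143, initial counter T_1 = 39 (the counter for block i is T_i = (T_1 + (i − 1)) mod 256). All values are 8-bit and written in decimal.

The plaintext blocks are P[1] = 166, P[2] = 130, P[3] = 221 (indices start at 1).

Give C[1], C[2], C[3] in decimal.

CTR encryption: S_i = E(K, T_i) where T_i is the counter for block i; C_i = P_i ⊕ S_i.
C[1]: T = 39, S = E(K, T) = 182; 166 ⊕ 182 = 16.
C[2]: T = 40, S = E(K, T) = 183; 130 ⊕ 183 = 53.
C[3]: T = 41, S = E(K, T) = 184; 221 ⊕ 184 = 101.

C[1] = 16, C[2] = 53, C[3] = 101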